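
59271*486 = 28805706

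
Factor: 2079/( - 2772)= - 3/4 =-2^( - 2 )*3^1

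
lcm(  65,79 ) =5135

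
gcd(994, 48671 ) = 7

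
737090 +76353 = 813443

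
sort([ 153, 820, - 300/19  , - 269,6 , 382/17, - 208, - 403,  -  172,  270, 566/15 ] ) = [ - 403, - 269,-208, - 172,-300/19, 6, 382/17,566/15,153,270, 820] 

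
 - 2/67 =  - 2/67 = - 0.03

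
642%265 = 112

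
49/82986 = 49/82986 = 0.00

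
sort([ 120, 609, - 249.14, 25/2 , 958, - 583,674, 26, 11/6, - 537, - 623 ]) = [-623, - 583, - 537, - 249.14,11/6,25/2,26, 120,609, 674,958] 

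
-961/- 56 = 961/56 = 17.16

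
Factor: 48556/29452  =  61/37 = 37^( - 1)*61^1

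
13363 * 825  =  11024475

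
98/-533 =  - 98/533 = - 0.18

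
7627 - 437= 7190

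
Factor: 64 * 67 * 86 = 368768 = 2^7*43^1*67^1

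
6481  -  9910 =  - 3429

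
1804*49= 88396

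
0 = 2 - 2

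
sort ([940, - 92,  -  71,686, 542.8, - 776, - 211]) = [ - 776 , - 211 , - 92,-71,542.8, 686,940 ]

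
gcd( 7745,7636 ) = 1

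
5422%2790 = 2632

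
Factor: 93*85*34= 268770=2^1 * 3^1*5^1*17^2*31^1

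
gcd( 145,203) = 29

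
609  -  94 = 515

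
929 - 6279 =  - 5350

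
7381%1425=256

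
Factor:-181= - 181^1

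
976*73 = 71248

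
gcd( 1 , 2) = 1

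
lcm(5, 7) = 35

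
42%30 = 12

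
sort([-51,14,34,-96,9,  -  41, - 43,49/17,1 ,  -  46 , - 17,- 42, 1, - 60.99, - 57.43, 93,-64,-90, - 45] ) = [- 96, - 90, - 64,-60.99,  -  57.43,-51 , - 46, - 45 , - 43,-42,  -  41,-17,  1,1, 49/17,9, 14,  34,93]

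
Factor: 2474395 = 5^1* 7^1*11^1*6427^1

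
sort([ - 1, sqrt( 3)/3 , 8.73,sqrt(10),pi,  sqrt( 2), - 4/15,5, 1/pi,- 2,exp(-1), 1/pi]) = [ - 2 , - 1, - 4/15,1/pi,  1/pi, exp( - 1 ), sqrt( 3 ) /3,sqrt( 2), pi,sqrt( 10),5, 8.73]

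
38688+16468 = 55156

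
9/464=9/464 = 0.02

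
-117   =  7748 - 7865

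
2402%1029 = 344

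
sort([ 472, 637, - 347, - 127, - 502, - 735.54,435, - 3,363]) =[ - 735.54, - 502, - 347, - 127, - 3,363,435,472 , 637]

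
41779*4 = 167116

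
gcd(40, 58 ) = 2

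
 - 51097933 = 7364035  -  58461968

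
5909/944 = 6 + 245/944=6.26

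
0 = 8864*0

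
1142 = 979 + 163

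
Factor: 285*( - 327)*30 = - 2795850 = - 2^1*3^3*5^2*19^1*109^1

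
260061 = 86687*3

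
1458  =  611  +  847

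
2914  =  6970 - 4056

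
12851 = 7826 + 5025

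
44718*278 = 12431604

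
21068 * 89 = 1875052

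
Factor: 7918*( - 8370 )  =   - 2^2*3^3*5^1 * 31^1*37^1*107^1 = - 66273660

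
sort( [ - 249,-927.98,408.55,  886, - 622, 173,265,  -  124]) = [ - 927.98, - 622, - 249, - 124,  173,  265 , 408.55,  886 ] 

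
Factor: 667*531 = 3^2*23^1*29^1*59^1 = 354177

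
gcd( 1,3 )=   1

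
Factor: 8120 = 2^3*5^1*7^1*29^1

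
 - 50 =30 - 80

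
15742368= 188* 83736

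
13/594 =13/594 = 0.02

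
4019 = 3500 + 519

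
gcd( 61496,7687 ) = 7687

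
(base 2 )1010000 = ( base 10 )80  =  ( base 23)3b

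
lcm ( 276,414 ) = 828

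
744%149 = 148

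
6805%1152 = 1045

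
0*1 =0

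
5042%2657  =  2385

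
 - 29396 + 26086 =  - 3310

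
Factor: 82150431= 3^1*11^1*103^1*24169^1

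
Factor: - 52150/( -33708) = 26075/16854= 2^( -1)*3^( - 1 )*5^2 *7^1 *53^( - 2 )*149^1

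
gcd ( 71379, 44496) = 927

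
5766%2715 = 336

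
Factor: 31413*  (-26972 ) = -2^2 * 3^1 * 11^1*  37^1 * 283^1*613^1=- 847271436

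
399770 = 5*79954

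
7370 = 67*110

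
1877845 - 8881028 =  - 7003183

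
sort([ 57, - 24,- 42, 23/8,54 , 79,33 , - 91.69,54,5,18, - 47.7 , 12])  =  [ - 91.69, - 47.7, - 42,  -  24,23/8,5,12,18,33, 54,54, 57, 79]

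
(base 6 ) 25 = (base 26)H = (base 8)21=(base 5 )32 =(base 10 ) 17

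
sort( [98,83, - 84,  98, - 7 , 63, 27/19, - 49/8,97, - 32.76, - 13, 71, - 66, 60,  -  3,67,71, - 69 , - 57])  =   [ - 84, - 69, - 66, - 57,-32.76, - 13, - 7,-49/8 , - 3,  27/19, 60, 63, 67,71, 71, 83, 97, 98, 98] 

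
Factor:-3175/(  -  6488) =2^( - 3)*5^2*127^1*811^(- 1 )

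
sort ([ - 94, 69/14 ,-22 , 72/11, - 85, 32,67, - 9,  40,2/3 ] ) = [-94 , - 85,-22,-9, 2/3,69/14, 72/11 , 32,40,67 ] 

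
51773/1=51773 = 51773.00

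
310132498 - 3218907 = 306913591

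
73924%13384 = 7004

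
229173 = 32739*7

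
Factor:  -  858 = -2^1*3^1*11^1*13^1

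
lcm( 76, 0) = 0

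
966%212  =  118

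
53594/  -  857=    - 63+397/857= - 62.54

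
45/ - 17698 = -1 + 17653/17698=- 0.00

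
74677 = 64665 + 10012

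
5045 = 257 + 4788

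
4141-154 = 3987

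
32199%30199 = 2000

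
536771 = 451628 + 85143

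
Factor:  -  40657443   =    -  3^1*2999^1*4519^1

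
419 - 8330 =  - 7911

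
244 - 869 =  - 625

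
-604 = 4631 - 5235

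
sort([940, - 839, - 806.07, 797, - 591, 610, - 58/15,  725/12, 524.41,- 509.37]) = [ - 839, - 806.07, - 591, - 509.37, - 58/15,725/12, 524.41  ,  610,797 , 940 ] 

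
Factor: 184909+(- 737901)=-552992 = -2^5*11^1*1571^1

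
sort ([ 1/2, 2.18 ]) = [ 1/2,2.18]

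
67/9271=67/9271  =  0.01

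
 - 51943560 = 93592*(-555)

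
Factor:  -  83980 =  -2^2*5^1 * 13^1 * 17^1*19^1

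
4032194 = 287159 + 3745035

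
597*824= 491928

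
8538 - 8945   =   - 407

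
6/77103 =2/25701 = 0.00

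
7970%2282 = 1124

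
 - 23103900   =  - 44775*516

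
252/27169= 252/27169 = 0.01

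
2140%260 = 60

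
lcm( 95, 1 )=95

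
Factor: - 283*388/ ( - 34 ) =2^1*17^( - 1 )*97^1*283^1 = 54902/17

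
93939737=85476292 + 8463445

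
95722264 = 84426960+11295304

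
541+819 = 1360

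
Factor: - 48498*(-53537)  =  2596437426 = 2^1*3^1 * 11^1*31^1*59^1*137^1*157^1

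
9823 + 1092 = 10915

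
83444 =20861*4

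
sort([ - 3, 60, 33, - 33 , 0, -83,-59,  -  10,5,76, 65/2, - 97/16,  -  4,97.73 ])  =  [ -83 ,  -  59, - 33, - 10, - 97/16, - 4, - 3,0,5,65/2 , 33,  60,76, 97.73]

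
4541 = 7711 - 3170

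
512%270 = 242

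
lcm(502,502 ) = 502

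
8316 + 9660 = 17976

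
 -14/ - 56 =1/4  =  0.25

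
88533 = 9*9837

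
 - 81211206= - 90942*893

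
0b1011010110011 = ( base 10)5811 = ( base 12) 3443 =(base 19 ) g1g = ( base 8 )13263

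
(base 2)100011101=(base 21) dc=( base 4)10131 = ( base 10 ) 285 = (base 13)18C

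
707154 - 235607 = 471547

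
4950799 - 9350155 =-4399356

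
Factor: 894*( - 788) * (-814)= 573440208=2^4*3^1*11^1*37^1*149^1 *197^1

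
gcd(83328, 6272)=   896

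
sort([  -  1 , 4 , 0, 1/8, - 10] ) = [ -10, - 1, 0, 1/8,4] 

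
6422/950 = 169/25 = 6.76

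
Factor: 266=2^1*7^1*19^1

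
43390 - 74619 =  - 31229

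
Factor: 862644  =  2^2*3^1*71887^1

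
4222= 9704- 5482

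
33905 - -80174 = 114079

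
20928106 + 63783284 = 84711390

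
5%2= 1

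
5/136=5/136  =  0.04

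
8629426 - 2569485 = 6059941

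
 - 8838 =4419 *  ( - 2)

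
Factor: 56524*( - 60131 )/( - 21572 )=13^1*  157^1*383^1*1087^1* 5393^( - 1) = 849711161/5393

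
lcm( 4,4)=4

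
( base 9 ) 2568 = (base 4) 132011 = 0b11110000101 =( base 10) 1925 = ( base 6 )12525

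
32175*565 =18178875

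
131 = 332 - 201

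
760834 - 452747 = 308087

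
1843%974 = 869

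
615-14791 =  - 14176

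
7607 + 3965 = 11572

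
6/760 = 3/380 = 0.01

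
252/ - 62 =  - 126/31 = - 4.06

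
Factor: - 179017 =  - 29^1*6173^1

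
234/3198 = 3/41 = 0.07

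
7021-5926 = 1095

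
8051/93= 8051/93 = 86.57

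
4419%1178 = 885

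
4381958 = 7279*602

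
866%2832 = 866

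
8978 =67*134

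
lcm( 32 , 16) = 32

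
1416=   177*8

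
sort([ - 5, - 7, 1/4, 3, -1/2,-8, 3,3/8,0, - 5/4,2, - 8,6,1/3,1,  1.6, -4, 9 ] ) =[  -  8, - 8, - 7,- 5, - 4, - 5/4, - 1/2, 0,1/4,1/3, 3/8, 1, 1.6,2, 3,3,6 , 9 ]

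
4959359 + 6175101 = 11134460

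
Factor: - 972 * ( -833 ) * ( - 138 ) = -111735288=- 2^3 * 3^6*7^2*17^1*23^1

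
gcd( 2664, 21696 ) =24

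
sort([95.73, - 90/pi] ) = [ - 90/pi,95.73]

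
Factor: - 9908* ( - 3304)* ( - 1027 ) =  - 2^5*7^1*13^1*59^1*79^1*2477^1= - 33619904864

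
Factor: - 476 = -2^2 *7^1 * 17^1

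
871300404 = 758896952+112403452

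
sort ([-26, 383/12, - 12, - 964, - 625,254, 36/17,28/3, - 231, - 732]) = [ - 964, - 732, - 625, - 231, - 26,  -  12,36/17,28/3, 383/12,254]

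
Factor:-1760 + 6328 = 4568 = 2^3*571^1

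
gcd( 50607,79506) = 9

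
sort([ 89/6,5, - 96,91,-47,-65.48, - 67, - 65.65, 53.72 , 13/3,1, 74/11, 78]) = [-96, - 67,-65.65,  -  65.48, - 47, 1 , 13/3,5, 74/11, 89/6,53.72 , 78,91]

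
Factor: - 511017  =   - 3^1*13^1 * 13103^1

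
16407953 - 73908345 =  - 57500392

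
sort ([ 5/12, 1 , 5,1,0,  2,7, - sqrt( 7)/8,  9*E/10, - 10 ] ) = [ - 10, - sqrt(7) /8,0,5/12, 1,1, 2,9*E/10,5, 7 ]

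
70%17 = 2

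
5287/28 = 5287/28 = 188.82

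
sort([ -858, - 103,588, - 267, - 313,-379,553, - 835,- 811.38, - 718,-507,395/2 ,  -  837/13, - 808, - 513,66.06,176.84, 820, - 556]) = [ - 858,-835, - 811.38, - 808, - 718 , - 556, - 513, - 507, - 379, - 313, - 267, - 103,-837/13, 66.06,176.84,395/2, 553,588,  820]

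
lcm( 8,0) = 0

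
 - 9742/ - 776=12 + 215/388 = 12.55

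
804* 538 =432552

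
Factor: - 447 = -3^1*149^1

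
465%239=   226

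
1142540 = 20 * 57127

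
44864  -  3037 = 41827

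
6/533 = 6/533 = 0.01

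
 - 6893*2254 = - 15536822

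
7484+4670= 12154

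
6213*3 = 18639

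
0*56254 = 0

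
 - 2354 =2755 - 5109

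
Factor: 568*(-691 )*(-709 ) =2^3*71^1*691^1*709^1 =278273992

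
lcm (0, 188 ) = 0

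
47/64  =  47/64 = 0.73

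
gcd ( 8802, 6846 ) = 978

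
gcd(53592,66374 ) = 154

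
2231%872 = 487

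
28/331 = 28/331 = 0.08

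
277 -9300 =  - 9023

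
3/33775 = 3/33775 = 0.00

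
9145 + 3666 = 12811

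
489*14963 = 7316907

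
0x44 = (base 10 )68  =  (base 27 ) 2e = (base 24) 2K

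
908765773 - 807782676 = 100983097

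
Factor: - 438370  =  -2^1*5^1*59^1*743^1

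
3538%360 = 298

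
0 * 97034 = 0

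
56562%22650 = 11262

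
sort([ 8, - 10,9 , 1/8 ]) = [  -  10,1/8, 8,9]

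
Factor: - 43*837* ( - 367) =3^3*31^1*43^1*367^1 = 13208697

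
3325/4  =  3325/4 = 831.25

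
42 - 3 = 39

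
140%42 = 14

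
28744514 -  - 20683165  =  49427679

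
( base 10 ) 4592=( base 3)20022002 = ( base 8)10760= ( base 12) 27A8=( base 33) 475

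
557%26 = 11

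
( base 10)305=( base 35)8P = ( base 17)10g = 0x131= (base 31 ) 9q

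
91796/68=1349+16/17=1349.94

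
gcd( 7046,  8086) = 26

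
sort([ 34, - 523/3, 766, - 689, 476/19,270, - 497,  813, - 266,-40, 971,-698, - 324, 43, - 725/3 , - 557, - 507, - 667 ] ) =[ - 698, - 689,-667, - 557, - 507, - 497, - 324, - 266, - 725/3, - 523/3,  -  40 , 476/19,  34, 43,270, 766,813, 971]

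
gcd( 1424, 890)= 178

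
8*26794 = 214352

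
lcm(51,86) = 4386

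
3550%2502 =1048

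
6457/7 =922 + 3/7= 922.43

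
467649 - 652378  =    -  184729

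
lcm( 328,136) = 5576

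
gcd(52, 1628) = 4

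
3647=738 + 2909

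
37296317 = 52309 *713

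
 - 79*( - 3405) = 268995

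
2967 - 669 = 2298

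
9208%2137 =660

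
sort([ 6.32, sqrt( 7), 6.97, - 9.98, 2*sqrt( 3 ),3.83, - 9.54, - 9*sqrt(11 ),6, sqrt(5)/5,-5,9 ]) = [ - 9 *sqrt( 11), - 9.98, - 9.54,  -  5, sqrt(5)/5, sqrt(7), 2*sqrt( 3), 3.83, 6, 6.32, 6.97,  9 ] 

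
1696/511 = 3 + 163/511 = 3.32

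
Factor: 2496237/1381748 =2^( - 2 ) * 3^1 * 23^( - 2 )*653^( - 1) * 832079^1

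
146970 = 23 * 6390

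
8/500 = 2/125=0.02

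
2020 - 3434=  - 1414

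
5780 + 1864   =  7644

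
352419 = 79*4461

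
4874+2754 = 7628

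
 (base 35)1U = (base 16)41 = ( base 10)65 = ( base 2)1000001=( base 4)1001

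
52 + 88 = 140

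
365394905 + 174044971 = 539439876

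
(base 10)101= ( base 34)2X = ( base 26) 3N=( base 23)49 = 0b1100101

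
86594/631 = 137+147/631 = 137.23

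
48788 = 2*24394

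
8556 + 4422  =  12978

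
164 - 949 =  - 785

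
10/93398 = 5/46699 = 0.00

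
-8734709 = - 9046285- - 311576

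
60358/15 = 60358/15  =  4023.87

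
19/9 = 2 + 1/9 =2.11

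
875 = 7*125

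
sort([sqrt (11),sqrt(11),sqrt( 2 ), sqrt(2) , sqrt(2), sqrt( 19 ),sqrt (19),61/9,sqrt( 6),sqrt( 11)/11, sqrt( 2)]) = [ sqrt( 11)/11,sqrt( 2 ),sqrt( 2) , sqrt( 2) , sqrt( 2),sqrt( 6), sqrt( 11 ) , sqrt( 11),sqrt( 19 ),sqrt (19 ),61/9]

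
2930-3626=-696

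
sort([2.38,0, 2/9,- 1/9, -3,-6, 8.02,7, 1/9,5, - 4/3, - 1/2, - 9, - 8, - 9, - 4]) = [ -9, - 9  , -8, - 6, - 4, - 3, - 4/3,-1/2, - 1/9,0, 1/9, 2/9 , 2.38, 5, 7, 8.02]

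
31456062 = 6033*5214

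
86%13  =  8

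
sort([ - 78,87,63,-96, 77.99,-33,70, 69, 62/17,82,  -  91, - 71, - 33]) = [ - 96, - 91,-78, - 71, - 33,-33, 62/17, 63,69, 70, 77.99,82,  87 ] 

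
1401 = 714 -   -  687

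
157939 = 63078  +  94861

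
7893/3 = 2631 = 2631.00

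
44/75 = 44/75 = 0.59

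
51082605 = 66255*771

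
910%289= 43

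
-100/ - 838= 50/419 =0.12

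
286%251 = 35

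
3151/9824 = 3151/9824 = 0.32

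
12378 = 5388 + 6990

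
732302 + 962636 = 1694938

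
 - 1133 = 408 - 1541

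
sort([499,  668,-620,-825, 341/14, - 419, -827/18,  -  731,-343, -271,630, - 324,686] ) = [ - 825,  -  731,-620, -419, -343, - 324, - 271 ,- 827/18,341/14 , 499, 630 , 668 , 686]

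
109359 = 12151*9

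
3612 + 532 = 4144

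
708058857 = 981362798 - 273303941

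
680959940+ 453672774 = 1134632714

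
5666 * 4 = 22664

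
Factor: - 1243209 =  - 3^1*11^1 *101^1*373^1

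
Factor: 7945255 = 5^1*71^1 * 22381^1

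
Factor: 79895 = 5^1*19^1*29^2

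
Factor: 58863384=2^3*3^2*17^1*48091^1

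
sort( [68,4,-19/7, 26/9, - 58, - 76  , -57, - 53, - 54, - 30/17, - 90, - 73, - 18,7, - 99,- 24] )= [ - 99,-90, - 76, - 73, - 58 , - 57, - 54, - 53, - 24, - 18, - 19/7, - 30/17 , 26/9 , 4 , 7 , 68 ] 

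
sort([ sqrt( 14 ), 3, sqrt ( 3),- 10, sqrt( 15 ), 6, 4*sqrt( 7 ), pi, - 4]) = [-10, - 4, sqrt (3), 3,pi,  sqrt ( 14 ), sqrt( 15),  6, 4*sqrt( 7) ] 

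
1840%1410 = 430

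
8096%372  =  284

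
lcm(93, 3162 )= 3162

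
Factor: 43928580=2^2*3^1*5^1*83^1*8821^1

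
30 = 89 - 59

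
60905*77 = 4689685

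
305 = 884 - 579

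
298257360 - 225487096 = 72770264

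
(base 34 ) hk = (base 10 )598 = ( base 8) 1126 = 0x256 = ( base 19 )1c9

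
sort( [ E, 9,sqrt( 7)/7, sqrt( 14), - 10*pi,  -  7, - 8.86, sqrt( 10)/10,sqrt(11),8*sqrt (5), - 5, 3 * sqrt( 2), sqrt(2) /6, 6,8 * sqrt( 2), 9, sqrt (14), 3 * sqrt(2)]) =[ - 10*pi, - 8.86,-7, - 5,sqrt( 2)/6, sqrt( 10)/10,sqrt ( 7)/7,E,sqrt(11),sqrt( 14 ),sqrt( 14) , 3*sqrt( 2), 3 * sqrt( 2 ),6,9,9 , 8 * sqrt( 2),8*sqrt(5) ]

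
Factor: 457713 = 3^2*50857^1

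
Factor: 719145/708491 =135/133 = 3^3 * 5^1*7^ ( - 1)*19^( - 1) 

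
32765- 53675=  -  20910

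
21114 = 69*306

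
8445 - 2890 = 5555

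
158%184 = 158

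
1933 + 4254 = 6187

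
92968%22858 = 1536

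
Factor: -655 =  - 5^1*131^1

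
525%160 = 45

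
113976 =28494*4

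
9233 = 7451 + 1782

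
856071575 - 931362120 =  - 75290545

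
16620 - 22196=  - 5576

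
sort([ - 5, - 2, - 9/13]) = [ - 5, - 2,  -  9/13 ]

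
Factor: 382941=3^3*13^1*1091^1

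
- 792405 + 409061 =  - 383344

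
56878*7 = 398146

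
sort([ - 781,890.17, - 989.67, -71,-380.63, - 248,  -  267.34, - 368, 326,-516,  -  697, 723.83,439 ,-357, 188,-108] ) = [-989.67 ,- 781, - 697,-516, -380.63 , - 368,-357, - 267.34,-248,-108,-71,188, 326,439, 723.83,  890.17 ] 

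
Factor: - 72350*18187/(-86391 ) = 2^1*3^ ( - 2 )*5^2 * 13^1*29^( - 1 )*331^( - 1 )*1399^1*1447^1 = 1315829450/86391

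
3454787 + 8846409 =12301196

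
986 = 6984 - 5998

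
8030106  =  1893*4242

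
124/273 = 124/273 = 0.45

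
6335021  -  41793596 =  - 35458575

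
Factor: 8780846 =2^1*397^1*11059^1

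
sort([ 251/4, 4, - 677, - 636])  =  [ - 677, - 636,4,251/4] 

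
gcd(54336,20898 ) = 6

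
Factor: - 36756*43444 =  - 2^4*3^2*1021^1 * 10861^1   =  - 1596827664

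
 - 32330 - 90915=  - 123245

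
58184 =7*8312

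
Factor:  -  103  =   - 103^1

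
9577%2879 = 940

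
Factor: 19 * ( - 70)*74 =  -2^2*5^1*7^1*19^1*37^1 = -98420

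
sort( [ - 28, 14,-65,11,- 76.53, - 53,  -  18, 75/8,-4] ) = [  -  76.53, - 65,-53,- 28, - 18,  -  4,75/8, 11,14 ] 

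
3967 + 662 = 4629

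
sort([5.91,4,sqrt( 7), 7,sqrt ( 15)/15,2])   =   [sqrt( 15)/15,2, sqrt ( 7),4, 5.91,7]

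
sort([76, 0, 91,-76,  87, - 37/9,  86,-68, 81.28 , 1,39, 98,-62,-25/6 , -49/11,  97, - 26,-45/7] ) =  [ - 76, - 68,-62,-26, - 45/7, - 49/11,-25/6,- 37/9,  0, 1, 39,76, 81.28, 86, 87,91, 97, 98]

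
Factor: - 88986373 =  - 7^1*61^1*271^1*769^1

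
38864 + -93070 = - 54206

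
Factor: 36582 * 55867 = 2043726594 = 2^1*3^1*7^2*13^1*23^1*67^1*347^1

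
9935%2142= 1367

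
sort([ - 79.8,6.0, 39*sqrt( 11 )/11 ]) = [ - 79.8,6.0,39*sqrt( 11)/11]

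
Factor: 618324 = 2^2*3^1*7^1*17^1*433^1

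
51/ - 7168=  -1 + 7117/7168 = -  0.01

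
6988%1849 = 1441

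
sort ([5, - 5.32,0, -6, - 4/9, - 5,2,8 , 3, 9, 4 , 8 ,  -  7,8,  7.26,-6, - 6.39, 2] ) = [ - 7, - 6.39 ,- 6, - 6,-5.32, - 5, - 4/9, 0,2,2, 3, 4, 5, 7.26,  8, 8,8, 9]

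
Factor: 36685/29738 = 2^( - 1)*5^1* 11^1*23^1*29^1*14869^( - 1) 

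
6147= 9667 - 3520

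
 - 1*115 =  - 115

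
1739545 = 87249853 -85510308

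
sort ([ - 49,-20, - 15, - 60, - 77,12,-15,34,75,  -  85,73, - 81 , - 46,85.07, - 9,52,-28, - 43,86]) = [- 85, - 81, - 77, - 60, - 49, - 46, - 43, - 28,  -  20, - 15,  -  15,-9 , 12, 34,52,  73,75,  85.07,  86]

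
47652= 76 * 627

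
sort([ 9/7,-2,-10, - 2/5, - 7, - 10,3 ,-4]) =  [-10,  -  10, - 7, - 4, - 2, - 2/5, 9/7,  3]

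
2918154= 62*47067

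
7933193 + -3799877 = 4133316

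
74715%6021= 2463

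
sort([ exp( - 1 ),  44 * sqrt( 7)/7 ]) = [exp( - 1 ), 44*sqrt( 7 ) /7]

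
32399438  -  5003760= 27395678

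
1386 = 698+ 688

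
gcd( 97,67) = 1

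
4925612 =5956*827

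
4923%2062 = 799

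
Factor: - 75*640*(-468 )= 2^9*3^3*5^3*13^1=22464000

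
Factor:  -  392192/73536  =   - 2^4 * 3^(-1 ) =-16/3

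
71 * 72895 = 5175545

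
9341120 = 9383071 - 41951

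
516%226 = 64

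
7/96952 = 7/96952 = 0.00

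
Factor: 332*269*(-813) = - 72607404= -2^2*3^1*83^1*269^1*271^1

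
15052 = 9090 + 5962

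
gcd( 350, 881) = 1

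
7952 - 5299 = 2653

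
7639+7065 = 14704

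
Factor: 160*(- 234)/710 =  - 2^5*3^2*13^1*71^(-1) =-3744/71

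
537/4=537/4 = 134.25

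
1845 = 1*1845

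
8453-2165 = 6288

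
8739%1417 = 237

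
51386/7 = 51386/7 = 7340.86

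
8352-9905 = - 1553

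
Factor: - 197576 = -2^3*24697^1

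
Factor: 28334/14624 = 31/16 = 2^ ( - 4)*31^1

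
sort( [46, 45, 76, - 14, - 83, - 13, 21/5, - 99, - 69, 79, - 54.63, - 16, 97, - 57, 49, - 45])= [ - 99,-83, - 69, - 57,-54.63, - 45, -16, - 14, - 13, 21/5 , 45, 46, 49,76, 79, 97 ] 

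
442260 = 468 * 945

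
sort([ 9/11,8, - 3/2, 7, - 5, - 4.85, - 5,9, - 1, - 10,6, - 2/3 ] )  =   [ - 10, - 5, - 5, - 4.85, - 3/2, - 1, - 2/3,9/11, 6, 7, 8,9] 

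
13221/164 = 80 + 101/164 = 80.62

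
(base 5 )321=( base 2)1010110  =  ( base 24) 3E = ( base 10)86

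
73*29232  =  2133936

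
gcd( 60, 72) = 12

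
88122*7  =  616854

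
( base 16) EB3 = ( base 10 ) 3763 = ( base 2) 111010110011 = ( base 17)D06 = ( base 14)152B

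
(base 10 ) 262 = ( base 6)1114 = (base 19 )DF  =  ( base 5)2022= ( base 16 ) 106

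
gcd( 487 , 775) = 1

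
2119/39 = 54+ 1/3 = 54.33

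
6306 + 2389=8695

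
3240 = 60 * 54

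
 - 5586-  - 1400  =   - 4186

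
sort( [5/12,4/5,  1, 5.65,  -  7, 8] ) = [  -  7,  5/12, 4/5, 1, 5.65 , 8] 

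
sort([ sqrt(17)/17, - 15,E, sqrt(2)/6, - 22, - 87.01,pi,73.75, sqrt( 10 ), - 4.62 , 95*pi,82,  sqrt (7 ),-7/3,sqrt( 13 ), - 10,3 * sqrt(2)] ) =[  -  87.01 , - 22, - 15, - 10, - 4.62,  -  7/3,  sqrt(2)/6,sqrt( 17) /17,sqrt( 7),  E, pi,sqrt( 10), sqrt( 13),3 * sqrt(2), 73.75,82 , 95*pi]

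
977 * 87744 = 85725888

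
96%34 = 28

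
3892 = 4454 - 562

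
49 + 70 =119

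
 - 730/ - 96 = 365/48 = 7.60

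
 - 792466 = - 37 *21418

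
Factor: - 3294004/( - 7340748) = 3^( - 1 ) * 7^1*117643^1*611729^( - 1) =823501/1835187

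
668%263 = 142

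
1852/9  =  1852/9= 205.78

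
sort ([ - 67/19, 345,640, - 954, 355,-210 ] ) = [ - 954, - 210, - 67/19,345, 355,640 ] 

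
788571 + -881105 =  - 92534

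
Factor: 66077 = 11^1*6007^1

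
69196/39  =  1774  +  10/39  =  1774.26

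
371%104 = 59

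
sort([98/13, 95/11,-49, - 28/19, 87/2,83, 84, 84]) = [ - 49,  -  28/19, 98/13, 95/11, 87/2,  83, 84,84]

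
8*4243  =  33944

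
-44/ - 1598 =22/799 = 0.03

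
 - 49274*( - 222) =10938828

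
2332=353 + 1979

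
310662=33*9414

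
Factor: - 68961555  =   - 3^2*5^1*13^1*117883^1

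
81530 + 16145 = 97675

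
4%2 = 0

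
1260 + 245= 1505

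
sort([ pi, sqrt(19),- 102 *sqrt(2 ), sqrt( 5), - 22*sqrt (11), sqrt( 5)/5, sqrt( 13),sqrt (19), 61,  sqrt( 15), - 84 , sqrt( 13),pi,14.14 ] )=[  -  102*sqrt (2), - 84, - 22*sqrt (11),sqrt ( 5)/5, sqrt( 5) , pi, pi,  sqrt( 13)  ,  sqrt( 13),sqrt ( 15) , sqrt( 19),sqrt( 19),14.14 , 61] 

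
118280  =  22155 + 96125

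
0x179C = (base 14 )22ba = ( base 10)6044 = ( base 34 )57q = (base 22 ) cag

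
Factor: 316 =2^2*79^1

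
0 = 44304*0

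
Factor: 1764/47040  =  2^ (-4) * 3^1*5^( -1 ) = 3/80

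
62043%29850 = 2343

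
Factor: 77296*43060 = 2^6*5^1*2153^1*4831^1 = 3328365760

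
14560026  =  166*87711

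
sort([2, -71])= [ - 71,2]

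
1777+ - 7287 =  - 5510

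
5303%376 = 39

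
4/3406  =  2/1703 = 0.00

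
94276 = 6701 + 87575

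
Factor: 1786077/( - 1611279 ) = -797/719= - 719^(-1)*797^1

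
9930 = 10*993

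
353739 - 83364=270375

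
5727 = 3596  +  2131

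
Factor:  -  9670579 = - 37^1  *47^1*67^1*83^1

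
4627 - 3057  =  1570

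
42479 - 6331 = 36148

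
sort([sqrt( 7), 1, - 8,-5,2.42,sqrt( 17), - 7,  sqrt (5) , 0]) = [- 8, - 7, - 5,0, 1,sqrt(5), 2.42,sqrt( 7), sqrt( 17) ]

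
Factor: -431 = -431^1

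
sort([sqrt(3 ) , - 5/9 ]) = [ - 5/9,  sqrt (3 ) ] 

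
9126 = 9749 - 623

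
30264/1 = 30264 = 30264.00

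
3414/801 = 4 + 70/267=   4.26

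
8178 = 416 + 7762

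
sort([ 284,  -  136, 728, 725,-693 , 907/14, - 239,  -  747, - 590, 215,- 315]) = [ - 747,-693, - 590, - 315, - 239,-136, 907/14, 215, 284, 725 , 728 ] 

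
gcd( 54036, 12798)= 1422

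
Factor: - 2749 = -2749^1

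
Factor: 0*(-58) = 0^1 = 0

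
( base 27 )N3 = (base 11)518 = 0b1001110000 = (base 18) 1GC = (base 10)624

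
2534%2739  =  2534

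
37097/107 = 37097/107= 346.70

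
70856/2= 35428 = 35428.00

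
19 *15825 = 300675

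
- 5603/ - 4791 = 1+812/4791 = 1.17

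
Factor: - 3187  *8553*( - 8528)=2^4*3^1*13^1*41^1*2851^1*3187^1 = 232459729008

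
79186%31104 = 16978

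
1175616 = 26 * 45216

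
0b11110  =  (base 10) 30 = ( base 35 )U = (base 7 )42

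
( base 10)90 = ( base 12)76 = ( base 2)1011010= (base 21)46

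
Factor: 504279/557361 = 19/21 = 3^( - 1)*7^(-1) *19^1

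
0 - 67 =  - 67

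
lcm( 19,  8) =152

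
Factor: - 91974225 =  - 3^1*5^2*7^2 * 29^1  *  863^1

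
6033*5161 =31136313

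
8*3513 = 28104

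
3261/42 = 1087/14=77.64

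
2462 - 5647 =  - 3185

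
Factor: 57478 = 2^1*29^1 *991^1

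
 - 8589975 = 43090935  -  51680910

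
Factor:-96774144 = - 2^11*3^1*19^1*829^1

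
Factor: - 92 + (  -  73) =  - 3^1*5^1*11^1  =  - 165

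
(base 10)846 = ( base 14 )446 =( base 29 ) 105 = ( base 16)34e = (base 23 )1DI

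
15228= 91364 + - 76136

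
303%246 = 57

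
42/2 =21 =21.00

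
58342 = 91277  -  32935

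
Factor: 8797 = 19^1*463^1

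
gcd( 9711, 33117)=249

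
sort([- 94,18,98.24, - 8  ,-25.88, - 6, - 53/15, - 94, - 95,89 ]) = [ - 95, - 94, - 94, - 25.88, - 8, - 6, - 53/15,  18 , 89,98.24 ]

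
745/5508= 745/5508= 0.14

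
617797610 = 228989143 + 388808467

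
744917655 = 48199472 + 696718183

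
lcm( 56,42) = 168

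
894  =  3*298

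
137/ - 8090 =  - 137/8090 =-0.02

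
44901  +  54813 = 99714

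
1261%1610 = 1261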